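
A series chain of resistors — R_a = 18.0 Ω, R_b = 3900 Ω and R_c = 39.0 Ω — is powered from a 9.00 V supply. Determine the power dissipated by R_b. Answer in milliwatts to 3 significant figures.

20.2 mW

Since the resistors are in series they all carry the loop current I = V/R_total; the power in any one is I²R.
R_total = 18.0 + 3900 + 39.0 = 3957 Ω
I = V / R_total = 9.00 / 3957 = 0.002274 A
P_R_b = I² × R_b = (0.002274)² × 3900 = 0.02018 W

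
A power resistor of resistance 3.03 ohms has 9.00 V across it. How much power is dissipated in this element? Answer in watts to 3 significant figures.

26.7 W

V and R are stated; P = V²/R avoids computing the current.
P = (9.00 V)² / 3.03 Ω = 26.73 W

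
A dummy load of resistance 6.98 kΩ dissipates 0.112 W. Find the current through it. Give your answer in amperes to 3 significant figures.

Inverting the appropriate power form: I = √(P / R).
I = √(0.112 / 6980) = 0.004006 A

0.00401 A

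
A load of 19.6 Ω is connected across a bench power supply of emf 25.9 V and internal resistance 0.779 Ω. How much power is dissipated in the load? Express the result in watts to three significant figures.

The internal resistance and the load are in series, so the same I flows through both; get I from ε/(r+R), then I²R for the load.
I = ε / (r + R) = 25.9 / (0.779 + 19.6) = 1.271 A
P_load = I² R = (1.271)² × 19.6 = 31.66 W

31.7 W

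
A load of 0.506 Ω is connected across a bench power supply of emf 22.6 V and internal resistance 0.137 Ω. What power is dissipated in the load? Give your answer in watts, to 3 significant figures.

Load and internal resistance form a series loop — compute the loop current, then the load power via I²R.
I = ε / (r + R) = 22.6 / (0.137 + 0.506) = 35.15 A
P_load = I² R = (35.15)² × 0.506 = 625.1 W

625 W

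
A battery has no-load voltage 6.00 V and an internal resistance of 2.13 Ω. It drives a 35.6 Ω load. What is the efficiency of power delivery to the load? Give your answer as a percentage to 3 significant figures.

Both r and R carry the same current, so the power split is just the resistance split: η = R/(R+r).
η = R / (R + r) = 35.6 / (35.6 + 2.13) = 0.9435

94.4 %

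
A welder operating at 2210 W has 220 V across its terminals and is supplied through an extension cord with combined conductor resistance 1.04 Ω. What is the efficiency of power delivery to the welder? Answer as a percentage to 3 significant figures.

95.5 %

I = P / V = 2210 / 220 = 10.05 A through the extension cord.
P_line = I² R_line = (10.05)² × 1.04 = 104.9 W
P_source = P_load + P_line = 2210 + 104.9 = 2315 W
η = P_load / P_source = 2210 / 2315 = 0.9547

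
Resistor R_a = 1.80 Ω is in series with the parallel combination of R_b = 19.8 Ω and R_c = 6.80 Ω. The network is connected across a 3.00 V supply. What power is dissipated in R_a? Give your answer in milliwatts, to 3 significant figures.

344 mW

Collapse R_b‖R_c to a single equivalent, reducing the network to two series elements.
R_p = (19.8×6.80)/(19.8+6.80) = 5.062 Ω
R_total = 1.80 + 5.062 = 6.862 Ω
I = V / R_total = 3.00 / 6.862 = 0.4372 A
R_a carries the full series current, so P = I²R.
P_R_a = (0.4372)² × 1.80 = 0.3441 W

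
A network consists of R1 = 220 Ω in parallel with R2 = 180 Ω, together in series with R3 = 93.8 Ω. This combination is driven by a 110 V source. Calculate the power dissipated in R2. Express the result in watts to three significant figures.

Combine R1 and R2 into their parallel equivalent first, reducing the network to two series resistors.
R_p = (220×180)/(220+180) = 99.00 Ω
R_total = R_p + 93.8 = 99.00 + 93.8 = 192.8 Ω
I = V / R_total = 110 / 192.8 = 0.5705 A
Voltage across the parallel pair: V_p = I × R_p = 0.5705 × 99.00 = 56.48 V
R2 has V_p across it, so P = V_p²/R2.
P_R2 = (56.48)² / 180 = 17.72 W

17.7 W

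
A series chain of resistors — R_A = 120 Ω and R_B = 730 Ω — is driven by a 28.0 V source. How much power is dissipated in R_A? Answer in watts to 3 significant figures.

0.130 W

Since the resistors are in series they all carry the loop current I = V/R_total; the power in any one is I²R.
R_total = 120 + 730 = 850.0 Ω
I = V / R_total = 28.0 / 850.0 = 0.03294 A
P_R_A = I² × R_A = (0.03294)² × 120 = 0.1302 W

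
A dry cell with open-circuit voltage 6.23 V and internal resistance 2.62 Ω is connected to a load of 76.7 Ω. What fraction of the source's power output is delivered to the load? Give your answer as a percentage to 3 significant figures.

96.7 %

Efficiency is P_load / P_total. With a series r and R sharing the same I, P = I²R for each, so η = R/(R+r).
η = R / (R + r) = 76.7 / (76.7 + 2.62) = 0.9670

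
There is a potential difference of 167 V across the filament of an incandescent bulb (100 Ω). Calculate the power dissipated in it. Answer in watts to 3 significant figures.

279 W

We know the drop across the element and its resistance — P = V²/R, one step.
P = (167 V)² / 100 Ω = 278.9 W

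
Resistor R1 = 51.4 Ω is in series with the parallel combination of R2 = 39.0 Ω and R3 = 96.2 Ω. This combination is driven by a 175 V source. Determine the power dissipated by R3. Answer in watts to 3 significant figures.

First combine the parallel branches into one equivalent R_p, then R1 + R_p is a series pair.
R_p = (39.0×96.2)/(39.0+96.2) = 27.75 Ω
R_total = 51.4 + 27.75 = 79.15 Ω
I = V / R_total = 175 / 79.15 = 2.211 A
Voltage across the parallel pair: V_p = I × R_p = 2.211 × 27.75 = 61.36 V
With V_p across R3, its power is V_p²/R3.
P_R3 = (61.36)² / 96.2 = 39.13 W

39.1 W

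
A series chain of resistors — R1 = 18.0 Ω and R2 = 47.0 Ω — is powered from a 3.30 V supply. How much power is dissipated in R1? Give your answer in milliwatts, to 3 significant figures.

Series elements share the same current, so find I first, then use P = I²R.
R_total = 18.0 + 47.0 = 65.00 Ω
I = V / R_total = 3.30 / 65.00 = 0.05077 A
P_R1 = I² × R1 = (0.05077)² × 18.0 = 0.04640 W

46.4 mW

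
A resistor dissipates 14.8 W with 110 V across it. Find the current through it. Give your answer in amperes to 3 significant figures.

0.135 A

Inverting the appropriate power form: I = P / V.
I = 14.8 / 110 = 0.1345 A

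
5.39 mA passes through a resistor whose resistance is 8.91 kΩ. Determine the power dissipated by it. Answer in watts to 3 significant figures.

0.259 W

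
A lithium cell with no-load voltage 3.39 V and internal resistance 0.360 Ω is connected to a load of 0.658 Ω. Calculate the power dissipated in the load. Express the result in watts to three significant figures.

The internal resistance and the load are in series, so the same I flows through both; get I from ε/(r+R), then I²R for the load.
I = ε / (r + R) = 3.39 / (0.360 + 0.658) = 3.330 A
P_load = I² R = (3.330)² × 0.658 = 7.297 W

7.30 W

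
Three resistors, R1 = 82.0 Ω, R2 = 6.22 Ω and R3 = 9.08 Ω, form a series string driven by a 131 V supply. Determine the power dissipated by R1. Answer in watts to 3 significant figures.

149 W

Series elements share the same current, so find I first, then use P = I²R.
R_total = 82.0 + 6.22 + 9.08 = 97.30 Ω
I = V / R_total = 131 / 97.30 = 1.346 A
P_R1 = I² × R1 = (1.346)² × 82.0 = 148.6 W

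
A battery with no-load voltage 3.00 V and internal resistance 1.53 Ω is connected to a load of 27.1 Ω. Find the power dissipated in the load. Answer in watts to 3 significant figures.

With r and R in series, I = ε/(r+R); the load dissipates I²R.
I = ε / (r + R) = 3.00 / (1.53 + 27.1) = 0.1048 A
P_load = I² R = (0.1048)² × 27.1 = 0.2976 W

0.298 W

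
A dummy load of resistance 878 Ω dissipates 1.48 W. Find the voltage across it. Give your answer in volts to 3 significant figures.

From P = V I = I²R = V²/R, with the two given quantities we get V = √(P R).
V = √(1.48 × 878) = 36.05 V

36.0 V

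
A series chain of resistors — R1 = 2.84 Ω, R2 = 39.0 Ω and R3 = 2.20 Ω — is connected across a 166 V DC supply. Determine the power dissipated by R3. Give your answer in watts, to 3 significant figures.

31.3 W

Since the resistors are in series they all carry the loop current I = V/R_total; the power in any one is I²R.
R_total = 2.84 + 39.0 + 2.20 = 44.04 Ω
I = V / R_total = 166 / 44.04 = 3.769 A
P_R3 = I² × R3 = (3.769)² × 2.20 = 31.26 W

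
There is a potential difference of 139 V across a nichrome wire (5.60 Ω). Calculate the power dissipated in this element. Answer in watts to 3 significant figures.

With V across and R both known, P = V²/R gives the dissipation directly.
P = (139 V)² / 5.60 Ω = 3450 W

3450 W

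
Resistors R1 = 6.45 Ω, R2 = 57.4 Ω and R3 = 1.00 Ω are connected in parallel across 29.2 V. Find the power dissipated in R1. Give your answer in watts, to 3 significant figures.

132 W

The supply voltage appears across each parallel branch — just use P = V²/R1.
P_R1 = V² / R1 = (29.2)² / 6.45 Ω = 132.2 W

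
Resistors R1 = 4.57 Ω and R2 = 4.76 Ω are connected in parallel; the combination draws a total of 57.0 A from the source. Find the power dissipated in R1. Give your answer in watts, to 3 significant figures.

Only the total current is stated, so first find the parallel equivalent to get the voltage across the combination.
1/R_eq = 1/4.57 + 1/4.76 ⇒ R_eq = 2.332 Ω
V = I_total × R_eq = 57.00 × 2.332 = 132.9 V
P_R1 = V² / R1 = (132.9)² / 4.57 = 3865 W

3860 W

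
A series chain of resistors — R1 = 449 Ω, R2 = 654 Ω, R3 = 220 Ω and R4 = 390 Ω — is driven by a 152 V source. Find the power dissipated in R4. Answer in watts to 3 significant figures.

Every series element carries the same I. Get I from the total resistance, then P = I² × R4.
R_total = 449 + 654 + 220 + 390 = 1713 Ω
I = V / R_total = 152 / 1713 = 0.08873 A
P_R4 = I² × R4 = (0.08873)² × 390 = 3.071 W

3.07 W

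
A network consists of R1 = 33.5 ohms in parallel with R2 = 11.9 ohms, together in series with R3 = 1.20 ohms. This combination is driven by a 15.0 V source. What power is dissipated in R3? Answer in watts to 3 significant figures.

2.71 W

Combine R1 and R2 into their parallel equivalent first, reducing the network to two series resistors.
R_p = (33.5×11.9)/(33.5+11.9) = 8.781 Ω
R_total = R_p + 1.20 = 8.781 + 1.20 = 9.981 Ω
I = V / R_total = 15.0 / 9.981 = 1.503 A
R3 is the series element, so its power is I²R.
P_R3 = (1.503)² × 1.20 = 2.710 W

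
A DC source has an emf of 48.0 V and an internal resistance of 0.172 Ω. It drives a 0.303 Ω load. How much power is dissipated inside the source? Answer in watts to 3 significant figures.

r is in series with the load, so it carries the full circuit current — the loss in it is I²r.
I = ε / (r + R) = 48.0 / (0.172 + 0.303) = 101.1 A
P_int = I² r = (101.1)² × 0.172 = 1756 W

1760 W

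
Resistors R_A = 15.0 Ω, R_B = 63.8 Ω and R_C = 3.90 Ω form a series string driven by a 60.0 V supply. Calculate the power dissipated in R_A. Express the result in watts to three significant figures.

7.90 W

The current is common to all series resistors; compute it, then apply P = I²R for the target.
R_total = 15.0 + 63.8 + 3.90 = 82.70 Ω
I = V / R_total = 60.0 / 82.70 = 0.7255 A
P_R_A = I² × R_A = (0.7255)² × 15.0 = 7.896 W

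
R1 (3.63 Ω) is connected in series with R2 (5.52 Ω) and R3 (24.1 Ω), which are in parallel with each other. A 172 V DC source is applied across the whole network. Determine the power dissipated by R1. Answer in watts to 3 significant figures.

1630 W

First combine the parallel branches into one equivalent R_p, then R1 + R_p is a series pair.
R_p = (5.52×24.1)/(5.52+24.1) = 4.491 Ω
R_total = 3.63 + 4.491 = 8.121 Ω
I = V / R_total = 172 / 8.121 = 21.18 A
R1 carries the full series current, so P = I²R.
P_R1 = (21.18)² × 3.63 = 1628 W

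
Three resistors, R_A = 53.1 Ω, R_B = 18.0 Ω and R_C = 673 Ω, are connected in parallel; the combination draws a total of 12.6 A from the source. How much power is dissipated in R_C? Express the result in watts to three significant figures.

41.0 W

Only the total current is stated, so first find the parallel equivalent to get the voltage across the combination.
1/R_eq = 1/53.1 + 1/18.0 + 1/673 ⇒ R_eq = 13.18 Ω
V = I_total × R_eq = 12.60 × 13.18 = 166.1 V
P_R_C = V² / R_C = (166.1)² / 673 = 40.98 W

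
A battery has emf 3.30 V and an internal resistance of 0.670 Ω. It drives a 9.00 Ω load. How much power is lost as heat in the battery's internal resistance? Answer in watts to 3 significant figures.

The source's internal resistance is just another series element carrying I; its dissipation is I²r.
I = ε / (r + R) = 3.30 / (0.670 + 9.00) = 0.3413 A
P_int = I² r = (0.3413)² × 0.670 = 0.07803 W

0.0780 W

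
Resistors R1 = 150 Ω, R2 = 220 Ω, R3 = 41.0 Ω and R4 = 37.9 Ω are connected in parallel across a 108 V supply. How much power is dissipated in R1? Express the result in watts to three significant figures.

77.8 W

Parallel branches share the same voltage; P = V²/R gives the branch power in one step.
P_R1 = V² / R1 = (108)² / 150 Ω = 77.76 W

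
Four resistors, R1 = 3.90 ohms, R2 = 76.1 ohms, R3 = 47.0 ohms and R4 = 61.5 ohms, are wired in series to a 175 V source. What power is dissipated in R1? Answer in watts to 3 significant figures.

Series elements share the same current, so find I first, then use P = I²R.
R_total = 3.90 + 76.1 + 47.0 + 61.5 = 188.5 Ω
I = V / R_total = 175 / 188.5 = 0.9284 A
P_R1 = I² × R1 = (0.9284)² × 3.90 = 3.361 W

3.36 W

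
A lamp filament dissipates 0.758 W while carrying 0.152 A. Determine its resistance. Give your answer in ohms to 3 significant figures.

32.8 Ω

Rearranging the power relation for the two known quantities gives R = P / I².
R = 0.758 / (0.1520)² = 32.81 Ω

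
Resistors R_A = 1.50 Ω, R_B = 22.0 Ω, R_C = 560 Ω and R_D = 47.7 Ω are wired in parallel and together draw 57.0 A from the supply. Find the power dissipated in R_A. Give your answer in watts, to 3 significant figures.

4010 W

We need the common branch voltage; get it from I_total × R_eq, then P = V²/R for the branch.
1/R_eq = 1/1.50 + 1/22.0 + 1/560 + 1/47.7 ⇒ R_eq = 1.361 Ω
V = I_total × R_eq = 57.00 × 1.361 = 77.56 V
P_R_A = V² / R_A = (77.56)² / 1.50 = 4011 W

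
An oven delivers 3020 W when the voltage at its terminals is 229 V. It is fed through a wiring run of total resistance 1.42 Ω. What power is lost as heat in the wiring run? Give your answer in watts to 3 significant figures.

Only the current and the line resistance are needed for the I²R loss.
I = P / V = 3020 / 229 = 13.19 A through the wiring run.
P_line = I² R_line = (13.19)² × 1.42 = 247.0 W

247 W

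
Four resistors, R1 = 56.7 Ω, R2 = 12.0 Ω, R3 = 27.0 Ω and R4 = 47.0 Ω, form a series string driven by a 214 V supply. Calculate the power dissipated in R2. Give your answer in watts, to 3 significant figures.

27.0 W

Series elements share the same current, so find I first, then use P = I²R.
R_total = 56.7 + 12.0 + 27.0 + 47.0 = 142.7 Ω
I = V / R_total = 214 / 142.7 = 1.500 A
P_R2 = I² × R2 = (1.500)² × 12.0 = 26.99 W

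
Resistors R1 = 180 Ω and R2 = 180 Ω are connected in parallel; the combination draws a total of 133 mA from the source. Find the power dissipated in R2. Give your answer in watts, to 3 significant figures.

Parallel branches share V, not I — compute V via R_eq, then use V²/R for the target branch.
1/R_eq = 1/180 + 1/180 ⇒ R_eq = 90.00 Ω
V = I_total × R_eq = 0.1330 × 90.00 = 11.97 V
P_R2 = V² / R2 = (11.97)² / 180 = 0.7960 W

0.796 W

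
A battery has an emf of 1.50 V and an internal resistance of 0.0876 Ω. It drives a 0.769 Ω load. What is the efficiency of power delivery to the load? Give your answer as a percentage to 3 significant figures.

Both r and R carry the same current, so the power split is just the resistance split: η = R/(R+r).
η = R / (R + r) = 0.769 / (0.769 + 0.0876) = 0.8977

89.8 %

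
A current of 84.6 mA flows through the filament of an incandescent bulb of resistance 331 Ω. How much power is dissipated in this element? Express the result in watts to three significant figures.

Knowing I and R, the power is just I²R — no need to find V first.
P = (0.08460 A)² × 331 Ω = 2.369 W

2.37 W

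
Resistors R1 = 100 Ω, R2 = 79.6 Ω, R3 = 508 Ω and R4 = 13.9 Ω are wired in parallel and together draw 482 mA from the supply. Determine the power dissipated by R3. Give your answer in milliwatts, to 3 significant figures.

49.1 mW

Only the total current is stated, so first find the parallel equivalent to get the voltage across the combination.
1/R_eq = 1/100 + 1/79.6 + 1/508 + 1/13.9 ⇒ R_eq = 10.37 Ω
V = I_total × R_eq = 0.4820 × 10.37 = 4.996 V
P_R3 = V² / R3 = (4.996)² / 508 = 0.04914 W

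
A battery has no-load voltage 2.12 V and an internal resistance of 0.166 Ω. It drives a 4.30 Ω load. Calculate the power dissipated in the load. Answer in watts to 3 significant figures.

0.969 W

Load and internal resistance form a series loop — compute the loop current, then the load power via I²R.
I = ε / (r + R) = 2.12 / (0.166 + 4.30) = 0.4747 A
P_load = I² R = (0.4747)² × 4.30 = 0.9690 W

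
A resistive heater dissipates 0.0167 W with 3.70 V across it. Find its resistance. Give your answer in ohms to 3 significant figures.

Rearranging the power relation for the two known quantities gives R = V² / P.
R = (3.70)² / 0.0167 = 819.8 Ω

820 Ω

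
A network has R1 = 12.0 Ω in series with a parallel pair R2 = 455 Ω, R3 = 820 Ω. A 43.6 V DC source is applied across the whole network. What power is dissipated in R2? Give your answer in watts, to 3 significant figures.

3.86 W

First combine the parallel branches into one equivalent R_p, then R1 + R_p is a series pair.
R_p = (455×820)/(455+820) = 292.6 Ω
R_total = 12.0 + 292.6 = 304.6 Ω
I = V / R_total = 43.6 / 304.6 = 0.1431 A
Voltage across the parallel pair: V_p = I × R_p = 0.1431 × 292.6 = 41.88 V
With V_p across R2, its power is V_p²/R2.
P_R2 = (41.88)² / 455 = 3.855 W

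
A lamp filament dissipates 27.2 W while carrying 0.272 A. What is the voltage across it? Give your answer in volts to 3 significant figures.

The two known quantities fix the third via V = P / I.
V = 27.2 / 0.2720 = 100.0 V

100 V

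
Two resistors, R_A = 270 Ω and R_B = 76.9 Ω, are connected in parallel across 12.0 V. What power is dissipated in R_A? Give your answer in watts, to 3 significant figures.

0.533 W

The supply voltage appears across each parallel branch — just use P = V²/R_A.
P_R_A = V² / R_A = (12.0)² / 270 Ω = 0.5333 W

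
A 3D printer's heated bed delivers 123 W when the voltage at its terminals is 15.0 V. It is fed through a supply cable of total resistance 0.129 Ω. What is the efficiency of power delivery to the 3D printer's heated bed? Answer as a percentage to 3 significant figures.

93.4 %

I = P / V = 123 / 15.0 = 8.200 A through the supply cable.
P_line = I² R_line = (8.200)² × 0.129 = 8.674 W
P_source = P_load + P_line = 123.0 + 8.674 = 131.7 W
η = P_load / P_source = 123.0 / 131.7 = 0.9341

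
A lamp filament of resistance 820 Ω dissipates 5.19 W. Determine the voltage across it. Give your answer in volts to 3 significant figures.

Rearranging the power relation for the two known quantities gives V = √(P R).
V = √(5.19 × 820) = 65.24 V

65.2 V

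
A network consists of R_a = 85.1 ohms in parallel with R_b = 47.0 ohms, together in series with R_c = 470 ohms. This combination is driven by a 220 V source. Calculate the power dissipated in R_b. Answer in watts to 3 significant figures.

Collapse the R_a‖R_b pair into one equivalent R_p; then R_p and R_c form a series string.
R_p = (85.1×47.0)/(85.1+47.0) = 30.28 Ω
R_total = R_p + 470 = 30.28 + 470 = 500.3 Ω
I = V / R_total = 220 / 500.3 = 0.4398 A
Voltage across the parallel pair: V_p = I × R_p = 0.4398 × 30.28 = 13.31 V
R_b sits across V_p; its power is V_p²/R.
P_R_b = (13.31)² / 47.0 = 3.772 W

3.77 W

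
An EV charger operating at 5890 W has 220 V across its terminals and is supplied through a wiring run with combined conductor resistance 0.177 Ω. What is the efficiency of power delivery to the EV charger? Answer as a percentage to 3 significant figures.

97.9 %

I = P / V = 5890 / 220 = 26.77 A through the wiring run.
P_line = I² R_line = (26.77)² × 0.177 = 126.9 W
P_source = P_load + P_line = 5890 + 126.9 = 6017 W
η = P_load / P_source = 5890 / 6017 = 0.9789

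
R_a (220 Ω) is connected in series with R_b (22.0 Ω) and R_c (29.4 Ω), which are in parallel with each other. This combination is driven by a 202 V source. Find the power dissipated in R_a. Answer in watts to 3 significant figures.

166 W

First combine the parallel branches into one equivalent R_p, then R_a + R_p is a series pair.
R_p = (22.0×29.4)/(22.0+29.4) = 12.58 Ω
R_total = 220 + 12.58 = 232.6 Ω
I = V / R_total = 202 / 232.6 = 0.8685 A
R_a carries the full series current, so P = I²R.
P_R_a = (0.8685)² × 220 = 165.9 W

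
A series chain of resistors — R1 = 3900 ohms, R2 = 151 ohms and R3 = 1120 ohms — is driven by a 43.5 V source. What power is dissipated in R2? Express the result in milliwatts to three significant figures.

10.7 mW

In a series string the same current flows through every resistor — find that current, then P = I²R for the one we want.
R_total = 3900 + 151 + 1120 = 5171 Ω
I = V / R_total = 43.5 / 5171 = 0.008412 A
P_R2 = I² × R2 = (0.008412)² × 151 = 0.01069 W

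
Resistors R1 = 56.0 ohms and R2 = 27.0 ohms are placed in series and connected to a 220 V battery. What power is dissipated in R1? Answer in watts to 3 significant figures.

393 W

Since the resistors are in series they all carry the loop current I = V/R_total; the power in any one is I²R.
R_total = 56.0 + 27.0 = 83.00 Ω
I = V / R_total = 220 / 83.00 = 2.651 A
P_R1 = I² × R1 = (2.651)² × 56.0 = 393.4 W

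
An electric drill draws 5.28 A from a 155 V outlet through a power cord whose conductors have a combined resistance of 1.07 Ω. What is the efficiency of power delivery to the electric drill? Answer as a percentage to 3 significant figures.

96.4 %

The power cord carries the full 5.28 A.
P_line = I² R_line = (5.280)² × 1.07 = 29.83 W
P_source = V I = 155 × 5.280 = 818.4 W; P_load = 788.6 W
η = P_load / P_source = 788.6 / 818.4 = 0.9636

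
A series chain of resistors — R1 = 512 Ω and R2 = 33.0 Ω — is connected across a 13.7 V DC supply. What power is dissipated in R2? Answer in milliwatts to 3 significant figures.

20.9 mW

Series elements share the same current, so find I first, then use P = I²R.
R_total = 512 + 33.0 = 545.0 Ω
I = V / R_total = 13.7 / 545.0 = 0.02514 A
P_R2 = I² × R2 = (0.02514)² × 33.0 = 0.02085 W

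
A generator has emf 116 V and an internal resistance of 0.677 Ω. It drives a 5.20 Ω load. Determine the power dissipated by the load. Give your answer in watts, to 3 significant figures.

With r and R in series, I = ε/(r+R); the load dissipates I²R.
I = ε / (r + R) = 116 / (0.677 + 5.20) = 19.74 A
P_load = I² R = (19.74)² × 5.20 = 2026 W

2030 W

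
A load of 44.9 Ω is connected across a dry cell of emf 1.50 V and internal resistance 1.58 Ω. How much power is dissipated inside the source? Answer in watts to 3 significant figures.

0.00165 W

r is in series with the load, so it carries the full circuit current — the loss in it is I²r.
I = ε / (r + R) = 1.50 / (1.58 + 44.9) = 0.03227 A
P_int = I² r = (0.03227)² × 1.58 = 0.001646 W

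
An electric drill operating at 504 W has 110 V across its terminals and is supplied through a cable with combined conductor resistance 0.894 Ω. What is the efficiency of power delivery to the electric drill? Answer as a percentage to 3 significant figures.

I = P / V = 504 / 110 = 4.582 A through the cable.
P_line = I² R_line = (4.582)² × 0.894 = 18.77 W
P_source = P_load + P_line = 504.0 + 18.77 = 522.8 W
η = P_load / P_source = 504.0 / 522.8 = 0.9641

96.4 %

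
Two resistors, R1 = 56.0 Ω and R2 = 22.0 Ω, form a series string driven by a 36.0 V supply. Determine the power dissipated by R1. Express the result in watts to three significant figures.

Every series element carries the same I. Get I from the total resistance, then P = I² × R1.
R_total = 56.0 + 22.0 = 78.00 Ω
I = V / R_total = 36.0 / 78.00 = 0.4615 A
P_R1 = I² × R1 = (0.4615)² × 56.0 = 11.93 W

11.9 W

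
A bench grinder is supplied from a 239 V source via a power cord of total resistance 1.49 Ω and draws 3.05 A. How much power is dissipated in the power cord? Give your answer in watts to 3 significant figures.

13.9 W

Line loss is just I²R for the cable — we know both I and R_line directly.
The power cord carries the full 3.05 A.
P_line = I² R_line = (3.050)² × 1.49 = 13.86 W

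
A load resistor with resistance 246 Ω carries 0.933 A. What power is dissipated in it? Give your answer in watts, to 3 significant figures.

Knowing I and R, the power is just I²R — no need to find V first.
P = (0.9330 A)² × 246 Ω = 214.1 W

214 W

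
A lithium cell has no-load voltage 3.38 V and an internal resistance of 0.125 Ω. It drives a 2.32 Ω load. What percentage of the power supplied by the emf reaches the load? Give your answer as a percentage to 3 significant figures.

94.9 %

The source delivers εI, of which I²R reaches the load and I²r is lost; since I is common, η = R/(R+r).
η = R / (R + r) = 2.32 / (2.32 + 0.125) = 0.9489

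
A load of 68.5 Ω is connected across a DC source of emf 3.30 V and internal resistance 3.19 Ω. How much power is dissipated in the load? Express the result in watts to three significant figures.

0.145 W

Load and internal resistance form a series loop — compute the loop current, then the load power via I²R.
I = ε / (r + R) = 3.30 / (3.19 + 68.5) = 0.04603 A
P_load = I² R = (0.04603)² × 68.5 = 0.1451 W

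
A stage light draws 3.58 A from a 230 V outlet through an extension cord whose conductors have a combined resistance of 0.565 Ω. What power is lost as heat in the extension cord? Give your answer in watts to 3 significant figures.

Line loss is just I²R for the cable — we know both I and R_line directly.
The extension cord carries the full 3.58 A.
P_line = I² R_line = (3.580)² × 0.565 = 7.241 W

7.24 W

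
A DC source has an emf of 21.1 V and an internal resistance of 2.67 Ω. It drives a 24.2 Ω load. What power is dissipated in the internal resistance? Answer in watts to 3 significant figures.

1.65 W

The internal resistance carries the same current as the load; P_int = I²r.
I = ε / (r + R) = 21.1 / (2.67 + 24.2) = 0.7853 A
P_int = I² r = (0.7853)² × 2.67 = 1.646 W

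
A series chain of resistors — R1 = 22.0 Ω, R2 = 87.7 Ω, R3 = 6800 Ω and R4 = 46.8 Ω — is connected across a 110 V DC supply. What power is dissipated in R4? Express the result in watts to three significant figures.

0.0117 W

In a series string the same current flows through every resistor — find that current, then P = I²R for the one we want.
R_total = 22.0 + 87.7 + 6800 + 46.8 = 6956 Ω
I = V / R_total = 110 / 6956 = 0.01581 A
P_R4 = I² × R4 = (0.01581)² × 46.8 = 0.01170 W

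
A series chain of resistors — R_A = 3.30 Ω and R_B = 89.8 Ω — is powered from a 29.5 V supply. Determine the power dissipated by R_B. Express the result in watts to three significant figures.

Series elements share the same current, so find I first, then use P = I²R.
R_total = 3.30 + 89.8 = 93.10 Ω
I = V / R_total = 29.5 / 93.10 = 0.3169 A
P_R_B = I² × R_B = (0.3169)² × 89.8 = 9.016 W

9.02 W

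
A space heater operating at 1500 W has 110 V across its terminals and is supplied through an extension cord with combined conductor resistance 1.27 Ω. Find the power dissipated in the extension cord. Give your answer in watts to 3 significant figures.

Line loss is just I²R for the cable — we know both I and R_line directly.
I = P / V = 1500 / 110 = 13.64 A through the extension cord.
P_line = I² R_line = (13.64)² × 1.27 = 236.2 W

236 W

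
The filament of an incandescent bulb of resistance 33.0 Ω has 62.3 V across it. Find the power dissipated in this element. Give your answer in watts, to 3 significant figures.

V and R are stated; P = V²/R avoids computing the current.
P = (62.3 V)² / 33.0 Ω = 117.6 W

118 W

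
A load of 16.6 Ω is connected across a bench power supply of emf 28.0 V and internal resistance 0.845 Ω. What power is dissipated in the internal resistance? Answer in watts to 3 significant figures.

2.18 W

The source's internal resistance is just another series element carrying I; its dissipation is I²r.
I = ε / (r + R) = 28.0 / (0.845 + 16.6) = 1.605 A
P_int = I² r = (1.605)² × 0.845 = 2.177 W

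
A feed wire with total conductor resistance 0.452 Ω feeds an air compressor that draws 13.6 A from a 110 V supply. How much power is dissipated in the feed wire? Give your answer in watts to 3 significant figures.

The feed wire is a series resistance carrying the load current; its dissipation is I²R_line.
The feed wire carries the full 13.6 A.
P_line = I² R_line = (13.60)² × 0.452 = 83.60 W

83.6 W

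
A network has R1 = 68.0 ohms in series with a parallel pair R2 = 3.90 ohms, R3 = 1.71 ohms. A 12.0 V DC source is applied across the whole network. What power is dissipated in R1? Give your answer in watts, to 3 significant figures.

2.05 W

Collapse R2‖R3 to a single equivalent, reducing the network to two series elements.
R_p = (3.90×1.71)/(3.90+1.71) = 1.189 Ω
R_total = 68.0 + 1.189 = 69.19 Ω
I = V / R_total = 12.0 / 69.19 = 0.1734 A
R1 carries the full series current, so P = I²R.
P_R1 = (0.1734)² × 68.0 = 2.046 W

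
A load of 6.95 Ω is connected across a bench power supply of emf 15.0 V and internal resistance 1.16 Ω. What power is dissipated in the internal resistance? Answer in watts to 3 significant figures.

Internal loss is I²r, with I set by the total series resistance r+R.
I = ε / (r + R) = 15.0 / (1.16 + 6.95) = 1.850 A
P_int = I² r = (1.850)² × 1.16 = 3.968 W

3.97 W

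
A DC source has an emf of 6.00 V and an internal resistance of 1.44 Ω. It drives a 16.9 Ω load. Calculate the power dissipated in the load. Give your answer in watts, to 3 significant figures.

Find the circuit current first, then P = I²R for the load (series elements share I).
I = ε / (r + R) = 6.00 / (1.44 + 16.9) = 0.3272 A
P_load = I² R = (0.3272)² × 16.9 = 1.809 W

1.81 W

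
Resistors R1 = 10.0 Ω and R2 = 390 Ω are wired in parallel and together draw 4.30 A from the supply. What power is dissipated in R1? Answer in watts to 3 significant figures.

176 W

Parallel branches share V, not I — compute V via R_eq, then use V²/R for the target branch.
1/R_eq = 1/10.0 + 1/390 ⇒ R_eq = 9.750 Ω
V = I_total × R_eq = 4.300 × 9.750 = 41.92 V
P_R1 = V² / R1 = (41.92)² / 10.0 = 175.8 W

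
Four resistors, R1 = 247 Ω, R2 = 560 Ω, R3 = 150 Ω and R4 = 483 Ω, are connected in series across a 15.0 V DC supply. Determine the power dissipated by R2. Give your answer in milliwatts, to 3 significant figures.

60.8 mW

Since the resistors are in series they all carry the loop current I = V/R_total; the power in any one is I²R.
R_total = 247 + 560 + 150 + 483 = 1440 Ω
I = V / R_total = 15.0 / 1440 = 0.01042 A
P_R2 = I² × R2 = (0.01042)² × 560 = 0.06076 W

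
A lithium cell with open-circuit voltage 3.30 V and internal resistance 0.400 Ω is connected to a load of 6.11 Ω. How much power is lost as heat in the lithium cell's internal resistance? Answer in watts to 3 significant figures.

The source's internal resistance is just another series element carrying I; its dissipation is I²r.
I = ε / (r + R) = 3.30 / (0.400 + 6.11) = 0.5069 A
P_int = I² r = (0.5069)² × 0.400 = 0.1028 W

0.103 W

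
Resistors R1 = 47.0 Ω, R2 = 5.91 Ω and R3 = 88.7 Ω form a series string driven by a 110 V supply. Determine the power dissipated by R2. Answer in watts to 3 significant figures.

Series elements share the same current, so find I first, then use P = I²R.
R_total = 47.0 + 5.91 + 88.7 = 141.6 Ω
I = V / R_total = 110 / 141.6 = 0.7768 A
P_R2 = I² × R2 = (0.7768)² × 5.91 = 3.566 W

3.57 W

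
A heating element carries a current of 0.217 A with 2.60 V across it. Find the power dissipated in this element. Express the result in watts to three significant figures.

0.564 W

V and I are known directly — P = V I, no intermediate step needed.
P = 2.60 V × 0.2170 A = 0.5642 W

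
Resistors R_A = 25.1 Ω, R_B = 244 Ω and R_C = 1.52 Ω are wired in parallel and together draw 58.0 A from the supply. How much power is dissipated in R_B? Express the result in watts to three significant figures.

28.0 W

Only the total current is stated, so first find the parallel equivalent to get the voltage across the combination.
1/R_eq = 1/25.1 + 1/244 + 1/1.52 ⇒ R_eq = 1.425 Ω
V = I_total × R_eq = 58.00 × 1.425 = 82.64 V
P_R_B = V² / R_B = (82.64)² / 244 = 27.99 W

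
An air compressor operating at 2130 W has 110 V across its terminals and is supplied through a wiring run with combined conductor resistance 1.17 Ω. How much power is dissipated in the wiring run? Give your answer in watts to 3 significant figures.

The wiring run and load are in series, so the same current flows in both; the loss is I²R_line.
I = P / V = 2130 / 110 = 19.36 A through the wiring run.
P_line = I² R_line = (19.36)² × 1.17 = 438.7 W

439 W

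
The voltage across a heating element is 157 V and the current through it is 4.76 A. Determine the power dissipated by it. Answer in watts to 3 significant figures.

747 W

Both the voltage across and the current through the element are known, so P = V I applies directly.
P = 157 V × 4.760 A = 747.3 W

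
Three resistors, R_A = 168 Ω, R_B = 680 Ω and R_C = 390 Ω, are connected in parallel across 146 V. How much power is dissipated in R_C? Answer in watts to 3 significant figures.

Parallel branches share the same voltage; P = V²/R gives the branch power in one step.
P_R_C = V² / R_C = (146)² / 390 Ω = 54.66 W

54.7 W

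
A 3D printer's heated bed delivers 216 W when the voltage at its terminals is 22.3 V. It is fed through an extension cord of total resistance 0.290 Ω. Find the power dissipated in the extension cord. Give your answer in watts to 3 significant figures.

Only the current and the line resistance are needed for the I²R loss.
I = P / V = 216 / 22.3 = 9.686 A through the extension cord.
P_line = I² R_line = (9.686)² × 0.290 = 27.21 W

27.2 W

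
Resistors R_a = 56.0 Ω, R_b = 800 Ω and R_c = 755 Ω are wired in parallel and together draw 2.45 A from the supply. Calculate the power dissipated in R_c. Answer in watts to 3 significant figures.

19.0 W

Only the total current is stated, so first find the parallel equivalent to get the voltage across the combination.
1/R_eq = 1/56.0 + 1/800 + 1/755 ⇒ R_eq = 48.94 Ω
V = I_total × R_eq = 2.450 × 48.94 = 119.9 V
P_R_c = V² / R_c = (119.9)² / 755 = 19.04 W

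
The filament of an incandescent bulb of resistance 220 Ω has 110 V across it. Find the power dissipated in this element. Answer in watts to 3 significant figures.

55.0 W

V and R are stated; P = V²/R avoids computing the current.
P = (110 V)² / 220 Ω = 55.00 W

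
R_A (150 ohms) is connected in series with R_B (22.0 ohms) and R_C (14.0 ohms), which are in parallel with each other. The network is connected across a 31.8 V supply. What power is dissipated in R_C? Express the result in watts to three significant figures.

First combine the parallel branches into one equivalent R_p, then R_A + R_p is a series pair.
R_p = (22.0×14.0)/(22.0+14.0) = 8.556 Ω
R_total = 150 + 8.556 = 158.6 Ω
I = V / R_total = 31.8 / 158.6 = 0.2006 A
Voltage across the parallel pair: V_p = I × R_p = 0.2006 × 8.556 = 1.716 V
With V_p across R_C, its power is V_p²/R_C.
P_R_C = (1.716)² / 14.0 = 0.2103 W

0.210 W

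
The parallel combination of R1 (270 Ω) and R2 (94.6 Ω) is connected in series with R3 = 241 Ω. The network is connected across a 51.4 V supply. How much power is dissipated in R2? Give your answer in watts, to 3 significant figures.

1.42 W

Collapse the R1‖R2 pair into one equivalent R_p; then R_p and R3 form a series string.
R_p = (270×94.6)/(270+94.6) = 70.05 Ω
R_total = R_p + 241 = 70.05 + 241 = 311.1 Ω
I = V / R_total = 51.4 / 311.1 = 0.1652 A
Voltage across the parallel pair: V_p = I × R_p = 0.1652 × 70.05 = 11.58 V
R2 has V_p across it, so P = V_p²/R2.
P_R2 = (11.58)² / 94.6 = 1.417 W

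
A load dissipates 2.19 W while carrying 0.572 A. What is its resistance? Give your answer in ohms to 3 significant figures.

6.69 Ω

From P = V I = I²R = V²/R, with the two given quantities we get R = P / I².
R = 2.19 / (0.5720)² = 6.693 Ω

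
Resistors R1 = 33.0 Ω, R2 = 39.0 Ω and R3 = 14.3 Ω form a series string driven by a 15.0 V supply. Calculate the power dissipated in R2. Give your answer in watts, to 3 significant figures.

Every series element carries the same I. Get I from the total resistance, then P = I² × R2.
R_total = 33.0 + 39.0 + 14.3 = 86.30 Ω
I = V / R_total = 15.0 / 86.30 = 0.1738 A
P_R2 = I² × R2 = (0.1738)² × 39.0 = 1.178 W

1.18 W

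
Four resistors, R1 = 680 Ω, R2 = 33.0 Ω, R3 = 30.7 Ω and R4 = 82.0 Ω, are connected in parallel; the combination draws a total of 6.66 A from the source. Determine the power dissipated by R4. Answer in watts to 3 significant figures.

The branches share the same voltage, but only the total current is given — find V from the equivalent resistance first.
1/R_eq = 1/680 + 1/33.0 + 1/30.7 + 1/82.0 ⇒ R_eq = 13.06 Ω
V = I_total × R_eq = 6.660 × 13.06 = 87.01 V
P_R4 = V² / R4 = (87.01)² / 82.0 = 92.33 W

92.3 W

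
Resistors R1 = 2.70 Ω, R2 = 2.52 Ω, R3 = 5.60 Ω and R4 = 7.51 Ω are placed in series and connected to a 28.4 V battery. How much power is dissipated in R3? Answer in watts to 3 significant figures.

Since the resistors are in series they all carry the loop current I = V/R_total; the power in any one is I²R.
R_total = 2.70 + 2.52 + 5.60 + 7.51 = 18.33 Ω
I = V / R_total = 28.4 / 18.33 = 1.549 A
P_R3 = I² × R3 = (1.549)² × 5.60 = 13.44 W

13.4 W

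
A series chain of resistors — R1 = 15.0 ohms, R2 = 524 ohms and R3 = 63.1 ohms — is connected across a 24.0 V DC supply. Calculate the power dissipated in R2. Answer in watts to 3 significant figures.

0.833 W

In a series string the same current flows through every resistor — find that current, then P = I²R for the one we want.
R_total = 15.0 + 524 + 63.1 = 602.1 Ω
I = V / R_total = 24.0 / 602.1 = 0.03986 A
P_R2 = I² × R2 = (0.03986)² × 524 = 0.8326 W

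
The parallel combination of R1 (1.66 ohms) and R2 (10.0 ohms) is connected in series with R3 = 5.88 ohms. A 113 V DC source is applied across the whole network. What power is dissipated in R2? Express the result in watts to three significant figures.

Reduce the parallel combination to a single R_p; the circuit then becomes R_p in series with the remaining resistor.
R_p = (1.66×10.0)/(1.66+10.0) = 1.424 Ω
R_total = R_p + 5.88 = 1.424 + 5.88 = 7.304 Ω
I = V / R_total = 113 / 7.304 = 15.47 A
Voltage across the parallel pair: V_p = I × R_p = 15.47 × 1.424 = 22.03 V
Use P = V²/R for R2 with V = V_p.
P_R2 = (22.03)² / 10.0 = 48.52 W

48.5 W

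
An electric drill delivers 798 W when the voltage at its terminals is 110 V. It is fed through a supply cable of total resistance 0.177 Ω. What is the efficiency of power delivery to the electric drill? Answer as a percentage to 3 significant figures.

I = P / V = 798 / 110 = 7.255 A through the supply cable.
P_line = I² R_line = (7.255)² × 0.177 = 9.315 W
P_source = P_load + P_line = 798.0 + 9.315 = 807.3 W
η = P_load / P_source = 798.0 / 807.3 = 0.9885

98.8 %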